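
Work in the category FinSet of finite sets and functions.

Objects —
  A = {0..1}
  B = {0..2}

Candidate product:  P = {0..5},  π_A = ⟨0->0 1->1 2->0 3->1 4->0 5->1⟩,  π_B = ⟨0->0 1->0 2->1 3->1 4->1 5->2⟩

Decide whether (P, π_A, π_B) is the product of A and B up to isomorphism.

|A|·|B| = 2·3 = 6;  |P| = 6
Check the pairing map k ↦ (π_A(k), π_B(k)):
  0 -> (0,0)
  1 -> (1,0)
  2 -> (0,1)
  3 -> (1,1)
  4 -> (0,1)  ✗ repeats pair of k=2
  5 -> (1,2)
distinct pairs in image: 5 / 6 needed
  → (0,1) hit at k=2 and k=4

Answer: NOT A VALID PRODUCT — duplicate pair at indices 2,4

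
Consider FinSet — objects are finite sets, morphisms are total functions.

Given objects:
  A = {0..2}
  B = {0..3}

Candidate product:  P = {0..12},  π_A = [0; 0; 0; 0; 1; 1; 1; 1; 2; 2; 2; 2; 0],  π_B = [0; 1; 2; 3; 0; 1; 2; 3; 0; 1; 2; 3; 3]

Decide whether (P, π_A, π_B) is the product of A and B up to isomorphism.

Answer: NOT A VALID PRODUCT — |P|=13 ≠ |A|·|B|=12

Derivation:
|A|·|B| = 3·4 = 12;  |P| = 13
  → cardinalities differ; no bijection possible.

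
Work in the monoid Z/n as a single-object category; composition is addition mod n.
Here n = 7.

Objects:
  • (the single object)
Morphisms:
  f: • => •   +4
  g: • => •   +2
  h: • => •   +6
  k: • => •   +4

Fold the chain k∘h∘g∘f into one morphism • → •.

  0 +4≡4 +2≡6 +6≡5 +4≡2  (mod 7)
composite: +2

Answer: +2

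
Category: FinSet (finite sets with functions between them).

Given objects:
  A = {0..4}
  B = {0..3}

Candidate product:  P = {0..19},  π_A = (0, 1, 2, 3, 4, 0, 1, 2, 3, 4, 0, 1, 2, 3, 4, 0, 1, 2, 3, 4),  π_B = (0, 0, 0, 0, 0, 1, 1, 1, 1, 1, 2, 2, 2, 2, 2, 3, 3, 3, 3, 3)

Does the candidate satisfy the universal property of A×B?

|A|·|B| = 5·4 = 20;  |P| = 20
Check the pairing map k ↦ (π_A(k), π_B(k)):
  0 ↦ (0,0)
  1 ↦ (1,0)
  2 ↦ (2,0)
  3 ↦ (3,0)
  4 ↦ (4,0)
  5 ↦ (0,1)
  6 ↦ (1,1)
  7 ↦ (2,1)
  8 ↦ (3,1)
  9 ↦ (4,1)
  10 ↦ (0,2)
  11 ↦ (1,2)
  12 ↦ (2,2)
  13 ↦ (3,2)
  14 ↦ (4,2)
  15 ↦ (0,3)
  16 ↦ (1,3)
  17 ↦ (2,3)
  18 ↦ (3,3)
  19 ↦ (4,3)
distinct pairs in image: 20 / 20 needed
  → bijection onto A×B; projections well-typed.

Answer: VALID PRODUCT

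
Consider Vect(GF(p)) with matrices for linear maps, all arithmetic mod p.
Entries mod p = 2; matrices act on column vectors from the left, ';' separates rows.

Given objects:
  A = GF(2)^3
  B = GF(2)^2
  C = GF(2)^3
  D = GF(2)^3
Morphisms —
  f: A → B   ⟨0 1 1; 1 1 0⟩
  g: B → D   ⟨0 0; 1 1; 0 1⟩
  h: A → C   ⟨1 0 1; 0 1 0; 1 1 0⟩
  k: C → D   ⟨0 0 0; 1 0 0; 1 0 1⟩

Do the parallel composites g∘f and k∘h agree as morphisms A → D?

Along f;g (path 1):
  e0=⟨1,0,0⟩ f→⟨0,1⟩ g→⟨0,1,1⟩
  e1=⟨0,1,0⟩ f→⟨1,1⟩ g→⟨0,0,1⟩
  e2=⟨0,0,1⟩ f→⟨1,0⟩ g→⟨0,1,0⟩
  result₁ = ⟨0 0 0; 1 0 1; 1 1 0⟩
Along h;k (path 2):
  e0=⟨1,0,0⟩ h→⟨1,0,1⟩ k→⟨0,1,0⟩
  e1=⟨0,1,0⟩ h→⟨0,1,1⟩ k→⟨0,0,1⟩
  e2=⟨0,0,1⟩ h→⟨1,0,0⟩ k→⟨0,1,1⟩
  result₂ = ⟨0 0 0; 1 0 1; 0 1 1⟩
Equal? NO — does not commute

Answer: DOES NOT COMMUTE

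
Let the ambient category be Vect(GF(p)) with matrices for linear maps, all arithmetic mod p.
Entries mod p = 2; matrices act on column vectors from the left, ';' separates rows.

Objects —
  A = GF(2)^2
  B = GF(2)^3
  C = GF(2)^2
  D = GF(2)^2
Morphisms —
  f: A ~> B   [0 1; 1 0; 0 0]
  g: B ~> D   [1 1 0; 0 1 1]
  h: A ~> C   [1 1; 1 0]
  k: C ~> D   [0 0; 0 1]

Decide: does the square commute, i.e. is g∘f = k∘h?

Path 1 = f;g:
  e0=(1,0) f~>(0,1,0) g~>(1,1)
  e1=(0,1) f~>(1,0,0) g~>(1,0)
  result₁ = [1 1; 1 0]
Path 2 = h;k:
  e0=(1,0) h~>(1,1) k~>(0,1)
  e1=(0,1) h~>(1,0) k~>(0,0)
  result₂ = [0 0; 1 0]
Equal? distinct morphisms ✗

Answer: DOES NOT COMMUTE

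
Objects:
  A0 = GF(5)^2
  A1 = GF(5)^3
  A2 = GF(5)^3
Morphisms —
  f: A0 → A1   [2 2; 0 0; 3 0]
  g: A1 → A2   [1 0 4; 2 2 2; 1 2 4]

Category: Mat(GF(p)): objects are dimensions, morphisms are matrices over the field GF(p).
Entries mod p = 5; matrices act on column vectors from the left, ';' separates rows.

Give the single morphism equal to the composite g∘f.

  e0=[1,0] f→[2,0,3] g→[4,0,4]
  e1=[0,1] f→[2,0,0] g→[2,4,2]
result: [4 2; 0 4; 4 2]

Answer: [4 2; 0 4; 4 2]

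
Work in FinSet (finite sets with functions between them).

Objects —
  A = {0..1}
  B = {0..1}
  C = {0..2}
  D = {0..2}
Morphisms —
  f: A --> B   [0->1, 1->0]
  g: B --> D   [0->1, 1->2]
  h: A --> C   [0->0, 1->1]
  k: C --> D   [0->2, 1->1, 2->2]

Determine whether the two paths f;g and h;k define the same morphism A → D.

Along f;g (path 1):
  0 f-->1 g-->2
  1 f-->0 g-->1
  composite₁ = [0->2, 1->1]
Along h;k (path 2):
  0 h-->0 k-->2
  1 h-->1 k-->1
  composite₂ = [0->2, 1->1]
Equal? same morphism ✓

Answer: COMMUTES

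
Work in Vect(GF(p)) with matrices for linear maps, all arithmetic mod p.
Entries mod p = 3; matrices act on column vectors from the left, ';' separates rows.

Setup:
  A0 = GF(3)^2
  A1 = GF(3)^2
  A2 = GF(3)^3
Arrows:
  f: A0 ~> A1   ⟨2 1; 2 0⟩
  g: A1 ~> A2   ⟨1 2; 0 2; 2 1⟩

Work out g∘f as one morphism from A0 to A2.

  e0=[1,0] f~>[2,2] g~>[0,1,0]
  e1=[0,1] f~>[1,0] g~>[1,0,2]
⟦path⟧: ⟨0 1; 1 0; 0 2⟩

Answer: ⟨0 1; 1 0; 0 2⟩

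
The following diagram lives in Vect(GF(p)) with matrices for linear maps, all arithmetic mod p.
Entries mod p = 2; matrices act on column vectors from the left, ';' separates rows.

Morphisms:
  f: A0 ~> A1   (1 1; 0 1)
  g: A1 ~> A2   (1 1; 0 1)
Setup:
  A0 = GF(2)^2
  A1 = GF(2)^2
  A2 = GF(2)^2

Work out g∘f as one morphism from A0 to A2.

  e0=⟨1,0⟩ f~>⟨1,0⟩ g~>⟨1,0⟩
  e1=⟨0,1⟩ f~>⟨1,1⟩ g~>⟨0,1⟩
⟦path⟧: (1 0; 0 1)

Answer: (1 0; 0 1)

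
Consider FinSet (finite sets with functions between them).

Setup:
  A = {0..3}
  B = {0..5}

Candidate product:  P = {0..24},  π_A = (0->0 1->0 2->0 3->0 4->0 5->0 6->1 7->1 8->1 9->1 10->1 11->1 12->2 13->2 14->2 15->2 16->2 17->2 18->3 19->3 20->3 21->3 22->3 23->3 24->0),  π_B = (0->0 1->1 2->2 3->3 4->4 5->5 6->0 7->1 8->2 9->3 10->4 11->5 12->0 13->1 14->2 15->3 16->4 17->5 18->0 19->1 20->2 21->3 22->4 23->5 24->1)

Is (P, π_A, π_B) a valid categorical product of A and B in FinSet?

Answer: NOT A VALID PRODUCT — |P|=25 ≠ |A|·|B|=24

Trace:
|A|·|B| = 4·6 = 24;  |P| = 25
  → cardinalities differ; no bijection possible.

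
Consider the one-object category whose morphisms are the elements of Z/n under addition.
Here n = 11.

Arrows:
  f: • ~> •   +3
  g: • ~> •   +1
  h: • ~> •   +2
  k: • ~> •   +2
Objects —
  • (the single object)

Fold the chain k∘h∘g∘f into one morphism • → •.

  0 +3≡3 +1≡4 +2≡6 +2≡8  (mod 11)
⟦path⟧: +8

Answer: +8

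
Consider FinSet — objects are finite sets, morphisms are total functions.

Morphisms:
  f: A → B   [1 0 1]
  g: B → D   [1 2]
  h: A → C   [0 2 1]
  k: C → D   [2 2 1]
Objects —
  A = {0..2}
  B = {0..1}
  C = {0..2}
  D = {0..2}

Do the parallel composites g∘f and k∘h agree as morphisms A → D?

Path 1 = f;g:
  0 f→1 g→2
  1 f→0 g→1
  2 f→1 g→2
  composite₁ = [2 1 2]
Path 2 = h;k:
  0 h→0 k→2
  1 h→2 k→1
  2 h→1 k→2
  composite₂ = [2 1 2]
Equal? same morphism ✓

Answer: COMMUTES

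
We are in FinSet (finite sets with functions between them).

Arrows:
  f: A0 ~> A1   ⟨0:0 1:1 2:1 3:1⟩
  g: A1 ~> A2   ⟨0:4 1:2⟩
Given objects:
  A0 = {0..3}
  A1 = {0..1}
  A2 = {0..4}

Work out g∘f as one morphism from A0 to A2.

  0 f~>0 g~>4
  1 f~>1 g~>2
  2 f~>1 g~>2
  3 f~>1 g~>2
result: ⟨0:4 1:2 2:2 3:2⟩

Answer: ⟨0:4 1:2 2:2 3:2⟩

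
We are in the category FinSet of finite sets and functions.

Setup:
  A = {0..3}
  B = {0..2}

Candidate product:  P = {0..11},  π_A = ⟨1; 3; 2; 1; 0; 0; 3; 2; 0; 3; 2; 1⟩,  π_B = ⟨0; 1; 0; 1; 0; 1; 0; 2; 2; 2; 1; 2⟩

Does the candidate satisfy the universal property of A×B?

|A|·|B| = 4·3 = 12;  |P| = 12
Check the pairing map k ↦ (π_A(k), π_B(k)):
  0 : (1,0)
  1 : (3,1)
  2 : (2,0)
  3 : (1,1)
  4 : (0,0)
  5 : (0,1)
  6 : (3,0)
  7 : (2,2)
  8 : (0,2)
  9 : (3,2)
  10 : (2,1)
  11 : (1,2)
distinct pairs in image: 12 / 12 needed
  → bijection onto A×B; projections well-typed.

Answer: VALID PRODUCT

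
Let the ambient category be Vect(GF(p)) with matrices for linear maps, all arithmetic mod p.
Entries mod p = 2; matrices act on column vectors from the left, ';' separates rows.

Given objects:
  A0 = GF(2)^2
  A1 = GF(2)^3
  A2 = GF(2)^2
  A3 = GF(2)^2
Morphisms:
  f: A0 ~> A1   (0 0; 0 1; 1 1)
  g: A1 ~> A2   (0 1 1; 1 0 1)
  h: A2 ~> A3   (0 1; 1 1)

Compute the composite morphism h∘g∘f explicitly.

  e0=⟨1,0⟩ f~>⟨0,0,1⟩ g~>⟨1,1⟩ h~>⟨1,0⟩
  e1=⟨0,1⟩ f~>⟨0,1,1⟩ g~>⟨0,1⟩ h~>⟨1,1⟩
composite: (1 1; 0 1)

Answer: (1 1; 0 1)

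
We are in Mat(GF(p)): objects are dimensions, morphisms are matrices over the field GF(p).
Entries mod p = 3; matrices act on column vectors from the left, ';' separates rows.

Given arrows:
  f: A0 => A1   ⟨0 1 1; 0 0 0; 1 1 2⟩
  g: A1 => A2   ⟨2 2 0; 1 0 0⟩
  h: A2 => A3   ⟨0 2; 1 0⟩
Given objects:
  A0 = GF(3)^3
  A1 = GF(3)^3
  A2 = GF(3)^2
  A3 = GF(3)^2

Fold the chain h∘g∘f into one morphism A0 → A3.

Answer: ⟨0 2 2; 0 2 2⟩

Derivation:
  e0=[1,0,0] f=>[0,0,1] g=>[0,0] h=>[0,0]
  e1=[0,1,0] f=>[1,0,1] g=>[2,1] h=>[2,2]
  e2=[0,0,1] f=>[1,0,2] g=>[2,1] h=>[2,2]
result: ⟨0 2 2; 0 2 2⟩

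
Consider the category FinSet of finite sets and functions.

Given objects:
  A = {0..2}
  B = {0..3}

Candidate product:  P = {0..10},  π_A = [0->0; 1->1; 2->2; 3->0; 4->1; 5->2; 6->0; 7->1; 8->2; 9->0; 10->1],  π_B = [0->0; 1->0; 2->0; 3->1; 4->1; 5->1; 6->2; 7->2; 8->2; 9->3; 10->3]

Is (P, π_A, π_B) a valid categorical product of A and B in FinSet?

|A|·|B| = 3·4 = 12;  |P| = 11
  → cardinalities differ; no bijection possible.

Answer: NOT A VALID PRODUCT — |P|=11 ≠ |A|·|B|=12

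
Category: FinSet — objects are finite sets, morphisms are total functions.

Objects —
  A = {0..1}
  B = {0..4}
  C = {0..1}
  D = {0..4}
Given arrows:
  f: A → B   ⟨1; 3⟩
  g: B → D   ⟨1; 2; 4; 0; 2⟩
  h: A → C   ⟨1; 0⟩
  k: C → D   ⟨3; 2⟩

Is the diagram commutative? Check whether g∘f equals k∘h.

Answer: DOES NOT COMMUTE

Work:
Along f;g (path 1):
  0 f→1 g→2
  1 f→3 g→0
  composite₁ = ⟨2; 0⟩
Along h;k (path 2):
  0 h→1 k→2
  1 h→0 k→3
  composite₂ = ⟨2; 3⟩
Equal? NO — does not commute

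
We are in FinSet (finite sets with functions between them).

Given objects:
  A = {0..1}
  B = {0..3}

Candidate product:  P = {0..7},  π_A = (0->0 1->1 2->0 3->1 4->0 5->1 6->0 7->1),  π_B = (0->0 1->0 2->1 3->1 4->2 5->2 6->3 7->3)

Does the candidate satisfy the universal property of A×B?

Answer: VALID PRODUCT

Trace:
|A|·|B| = 2·4 = 8;  |P| = 8
Check the pairing map k ↦ (π_A(k), π_B(k)):
  0 -> (0,0)
  1 -> (1,0)
  2 -> (0,1)
  3 -> (1,1)
  4 -> (0,2)
  5 -> (1,2)
  6 -> (0,3)
  7 -> (1,3)
distinct pairs in image: 8 / 8 needed
  → bijection onto A×B; projections well-typed.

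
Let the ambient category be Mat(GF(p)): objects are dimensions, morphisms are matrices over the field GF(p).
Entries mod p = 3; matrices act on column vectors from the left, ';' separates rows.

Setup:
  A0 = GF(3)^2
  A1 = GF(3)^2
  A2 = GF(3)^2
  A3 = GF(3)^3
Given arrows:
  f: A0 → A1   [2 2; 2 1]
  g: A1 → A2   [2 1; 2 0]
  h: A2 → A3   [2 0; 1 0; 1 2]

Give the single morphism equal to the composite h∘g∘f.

  e0=⟨1,0⟩ f→⟨2,2⟩ g→⟨0,1⟩ h→⟨0,0,2⟩
  e1=⟨0,1⟩ f→⟨2,1⟩ g→⟨2,1⟩ h→⟨1,2,1⟩
composite: [0 1; 0 2; 2 1]

Answer: [0 1; 0 2; 2 1]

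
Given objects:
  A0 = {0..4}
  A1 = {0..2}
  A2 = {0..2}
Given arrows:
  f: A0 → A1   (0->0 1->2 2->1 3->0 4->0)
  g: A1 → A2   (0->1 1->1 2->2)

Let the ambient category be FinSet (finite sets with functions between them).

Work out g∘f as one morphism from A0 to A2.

Answer: (0->1 1->2 2->1 3->1 4->1)

Trace:
  0 f→0 g→1
  1 f→2 g→2
  2 f→1 g→1
  3 f→0 g→1
  4 f→0 g→1
composite: (0->1 1->2 2->1 3->1 4->1)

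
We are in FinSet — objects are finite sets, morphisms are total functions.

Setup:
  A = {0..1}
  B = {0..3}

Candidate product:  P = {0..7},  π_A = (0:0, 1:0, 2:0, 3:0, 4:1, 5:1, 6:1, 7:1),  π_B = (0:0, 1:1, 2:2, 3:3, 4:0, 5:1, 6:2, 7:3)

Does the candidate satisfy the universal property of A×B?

|A|·|B| = 2·4 = 8;  |P| = 8
Check the pairing map k ↦ (π_A(k), π_B(k)):
  0 : (0,0)
  1 : (0,1)
  2 : (0,2)
  3 : (0,3)
  4 : (1,0)
  5 : (1,1)
  6 : (1,2)
  7 : (1,3)
distinct pairs in image: 8 / 8 needed
  → bijection onto A×B; projections well-typed.

Answer: VALID PRODUCT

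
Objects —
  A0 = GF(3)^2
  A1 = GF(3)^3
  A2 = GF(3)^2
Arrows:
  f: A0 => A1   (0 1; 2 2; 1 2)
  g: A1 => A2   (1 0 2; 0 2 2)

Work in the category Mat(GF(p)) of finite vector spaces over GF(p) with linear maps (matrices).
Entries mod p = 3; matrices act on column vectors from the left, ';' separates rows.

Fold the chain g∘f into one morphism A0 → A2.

  e0=[1,0] f=>[0,2,1] g=>[2,0]
  e1=[0,1] f=>[1,2,2] g=>[2,2]
result: (2 2; 0 2)

Answer: (2 2; 0 2)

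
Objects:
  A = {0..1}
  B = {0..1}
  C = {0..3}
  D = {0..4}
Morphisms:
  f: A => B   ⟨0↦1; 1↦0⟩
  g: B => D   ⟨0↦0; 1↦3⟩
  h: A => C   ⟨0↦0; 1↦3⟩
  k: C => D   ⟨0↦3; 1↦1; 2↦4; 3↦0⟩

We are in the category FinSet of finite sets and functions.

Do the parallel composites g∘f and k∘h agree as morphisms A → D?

Answer: COMMUTES

Trace:
Path 1 = f;g:
  0 f=>1 g=>3
  1 f=>0 g=>0
  ⟦path⟧₁ = ⟨0↦3; 1↦0⟩
Path 2 = h;k:
  0 h=>0 k=>3
  1 h=>3 k=>0
  ⟦path⟧₂ = ⟨0↦3; 1↦0⟩
Equal? equal; square commutes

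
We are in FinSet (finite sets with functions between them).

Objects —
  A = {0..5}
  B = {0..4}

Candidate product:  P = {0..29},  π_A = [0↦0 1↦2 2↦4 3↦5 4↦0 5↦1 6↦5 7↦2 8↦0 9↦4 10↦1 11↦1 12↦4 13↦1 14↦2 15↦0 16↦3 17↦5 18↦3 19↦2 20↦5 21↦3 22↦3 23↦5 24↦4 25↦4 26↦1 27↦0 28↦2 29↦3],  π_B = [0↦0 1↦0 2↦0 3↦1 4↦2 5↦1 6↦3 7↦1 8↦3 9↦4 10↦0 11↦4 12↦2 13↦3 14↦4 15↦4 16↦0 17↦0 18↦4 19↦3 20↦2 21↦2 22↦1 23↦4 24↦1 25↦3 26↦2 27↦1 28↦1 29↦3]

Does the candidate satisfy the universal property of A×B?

Answer: NOT A VALID PRODUCT — duplicate pair at indices 28,7

Work:
|A|·|B| = 6·5 = 30;  |P| = 30
Check the pairing map k ↦ (π_A(k), π_B(k)):
  0 ↦ (0,0)
  1 ↦ (2,0)
  2 ↦ (4,0)
  3 ↦ (5,1)
  4 ↦ (0,2)
  5 ↦ (1,1)
  6 ↦ (5,3)
  7 ↦ (2,1)
  8 ↦ (0,3)
  9 ↦ (4,4)
  10 ↦ (1,0)
  11 ↦ (1,4)
  12 ↦ (4,2)
  13 ↦ (1,3)
  14 ↦ (2,4)
  15 ↦ (0,4)
  16 ↦ (3,0)
  17 ↦ (5,0)
  18 ↦ (3,4)
  19 ↦ (2,3)
  20 ↦ (5,2)
  21 ↦ (3,2)
  22 ↦ (3,1)
  23 ↦ (5,4)
  24 ↦ (4,1)
  25 ↦ (4,3)
  26 ↦ (1,2)
  27 ↦ (0,1)
  28 ↦ (2,1)  ✗ repeats pair of k=7
  29 ↦ (3,3)
distinct pairs in image: 29 / 30 needed
  → (2,1) hit at k=7 and k=28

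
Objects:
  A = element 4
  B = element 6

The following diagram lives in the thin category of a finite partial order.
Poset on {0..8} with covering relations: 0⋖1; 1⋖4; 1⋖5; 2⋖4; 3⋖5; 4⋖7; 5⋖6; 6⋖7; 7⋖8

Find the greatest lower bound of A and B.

Common predecessors of 4,6: {0,1}
  0 ⊑ 1
  1 ⊑ 1
glb = 1

Answer: A∧B = 1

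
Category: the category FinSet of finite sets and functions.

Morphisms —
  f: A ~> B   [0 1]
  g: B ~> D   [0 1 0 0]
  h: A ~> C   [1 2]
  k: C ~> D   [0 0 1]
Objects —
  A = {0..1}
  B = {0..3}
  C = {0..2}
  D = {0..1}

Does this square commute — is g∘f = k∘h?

1) trace f;g:
  0 f~>0 g~>0
  1 f~>1 g~>1
  result₁ = [0 1]
2) trace h;k:
  0 h~>1 k~>0
  1 h~>2 k~>1
  result₂ = [0 1]
Equal? same morphism ✓

Answer: COMMUTES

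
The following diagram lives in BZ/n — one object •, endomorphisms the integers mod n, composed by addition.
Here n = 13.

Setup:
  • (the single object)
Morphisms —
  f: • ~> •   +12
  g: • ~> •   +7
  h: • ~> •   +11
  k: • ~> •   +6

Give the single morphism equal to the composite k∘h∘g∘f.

Answer: +10

Work:
  0 +12≡12 +7≡6 +11≡4 +6≡10  (mod 13)
⟦path⟧: +10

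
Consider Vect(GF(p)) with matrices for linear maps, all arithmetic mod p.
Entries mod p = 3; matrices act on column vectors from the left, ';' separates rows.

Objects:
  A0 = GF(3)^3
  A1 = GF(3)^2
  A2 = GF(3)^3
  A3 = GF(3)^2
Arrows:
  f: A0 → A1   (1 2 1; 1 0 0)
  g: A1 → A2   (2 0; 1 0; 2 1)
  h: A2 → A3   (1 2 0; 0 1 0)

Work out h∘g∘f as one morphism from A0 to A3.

Answer: (1 2 1; 1 2 1)

Work:
  e0=⟨1,0,0⟩ f→⟨1,1⟩ g→⟨2,1,0⟩ h→⟨1,1⟩
  e1=⟨0,1,0⟩ f→⟨2,0⟩ g→⟨1,2,1⟩ h→⟨2,2⟩
  e2=⟨0,0,1⟩ f→⟨1,0⟩ g→⟨2,1,2⟩ h→⟨1,1⟩
⟦path⟧: (1 2 1; 1 2 1)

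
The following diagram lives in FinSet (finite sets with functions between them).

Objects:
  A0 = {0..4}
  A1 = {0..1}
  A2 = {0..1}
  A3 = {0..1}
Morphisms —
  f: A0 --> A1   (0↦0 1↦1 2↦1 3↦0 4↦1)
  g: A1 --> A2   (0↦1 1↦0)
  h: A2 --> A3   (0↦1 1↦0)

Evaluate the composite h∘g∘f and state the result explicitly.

  0 f-->0 g-->1 h-->0
  1 f-->1 g-->0 h-->1
  2 f-->1 g-->0 h-->1
  3 f-->0 g-->1 h-->0
  4 f-->1 g-->0 h-->1
composite: (0↦0 1↦1 2↦1 3↦0 4↦1)

Answer: (0↦0 1↦1 2↦1 3↦0 4↦1)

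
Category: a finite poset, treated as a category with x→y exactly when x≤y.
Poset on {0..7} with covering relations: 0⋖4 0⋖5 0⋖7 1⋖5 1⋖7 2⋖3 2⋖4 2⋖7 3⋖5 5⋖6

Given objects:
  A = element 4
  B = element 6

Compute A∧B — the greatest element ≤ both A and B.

Answer: NO MEET EXISTS

Trace:
Common predecessors of 4,6: {0,2}
  maximal lower bounds 0 and 2 are incomparable: neither 0≤2 nor 2≤0
→ no greatest lower bound exists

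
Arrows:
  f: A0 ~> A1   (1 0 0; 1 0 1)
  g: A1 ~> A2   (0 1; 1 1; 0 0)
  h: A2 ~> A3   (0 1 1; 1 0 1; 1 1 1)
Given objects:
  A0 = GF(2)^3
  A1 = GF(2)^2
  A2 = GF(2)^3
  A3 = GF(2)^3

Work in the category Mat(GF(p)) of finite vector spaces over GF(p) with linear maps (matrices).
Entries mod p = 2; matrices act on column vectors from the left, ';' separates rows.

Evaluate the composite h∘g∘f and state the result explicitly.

Answer: (0 0 1; 1 0 1; 1 0 0)

Work:
  e0=⟨1,0,0⟩ f~>⟨1,1⟩ g~>⟨1,0,0⟩ h~>⟨0,1,1⟩
  e1=⟨0,1,0⟩ f~>⟨0,0⟩ g~>⟨0,0,0⟩ h~>⟨0,0,0⟩
  e2=⟨0,0,1⟩ f~>⟨0,1⟩ g~>⟨1,1,0⟩ h~>⟨1,1,0⟩
⟦path⟧: (0 0 1; 1 0 1; 1 0 0)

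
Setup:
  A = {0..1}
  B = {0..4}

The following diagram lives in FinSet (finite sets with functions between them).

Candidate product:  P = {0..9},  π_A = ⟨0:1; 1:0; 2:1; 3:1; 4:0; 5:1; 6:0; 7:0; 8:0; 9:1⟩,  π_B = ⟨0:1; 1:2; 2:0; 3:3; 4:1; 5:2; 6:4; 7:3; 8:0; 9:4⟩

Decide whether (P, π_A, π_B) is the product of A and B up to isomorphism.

|A|·|B| = 2·5 = 10;  |P| = 10
Check the pairing map k ↦ (π_A(k), π_B(k)):
  0 : (1,1)
  1 : (0,2)
  2 : (1,0)
  3 : (1,3)
  4 : (0,1)
  5 : (1,2)
  6 : (0,4)
  7 : (0,3)
  8 : (0,0)
  9 : (1,4)
distinct pairs in image: 10 / 10 needed
  → bijection onto A×B; projections well-typed.

Answer: VALID PRODUCT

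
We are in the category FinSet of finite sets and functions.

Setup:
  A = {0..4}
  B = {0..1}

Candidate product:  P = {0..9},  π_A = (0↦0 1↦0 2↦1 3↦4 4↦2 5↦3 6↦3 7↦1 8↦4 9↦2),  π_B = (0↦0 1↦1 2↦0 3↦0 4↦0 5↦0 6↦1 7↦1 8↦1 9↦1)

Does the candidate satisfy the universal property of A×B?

Answer: VALID PRODUCT

Work:
|A|·|B| = 5·2 = 10;  |P| = 10
Check the pairing map k ↦ (π_A(k), π_B(k)):
  0 ↦ (0,0)
  1 ↦ (0,1)
  2 ↦ (1,0)
  3 ↦ (4,0)
  4 ↦ (2,0)
  5 ↦ (3,0)
  6 ↦ (3,1)
  7 ↦ (1,1)
  8 ↦ (4,1)
  9 ↦ (2,1)
distinct pairs in image: 10 / 10 needed
  → bijection onto A×B; projections well-typed.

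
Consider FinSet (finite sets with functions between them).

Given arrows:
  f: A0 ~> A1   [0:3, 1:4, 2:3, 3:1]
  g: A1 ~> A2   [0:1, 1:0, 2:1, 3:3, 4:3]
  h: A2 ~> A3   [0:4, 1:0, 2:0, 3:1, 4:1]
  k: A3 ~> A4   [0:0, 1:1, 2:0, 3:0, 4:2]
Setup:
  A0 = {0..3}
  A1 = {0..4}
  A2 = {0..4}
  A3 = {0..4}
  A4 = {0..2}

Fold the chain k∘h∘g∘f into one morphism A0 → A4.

  0 f~>3 g~>3 h~>1 k~>1
  1 f~>4 g~>3 h~>1 k~>1
  2 f~>3 g~>3 h~>1 k~>1
  3 f~>1 g~>0 h~>4 k~>2
⟦path⟧: [0:1, 1:1, 2:1, 3:2]

Answer: [0:1, 1:1, 2:1, 3:2]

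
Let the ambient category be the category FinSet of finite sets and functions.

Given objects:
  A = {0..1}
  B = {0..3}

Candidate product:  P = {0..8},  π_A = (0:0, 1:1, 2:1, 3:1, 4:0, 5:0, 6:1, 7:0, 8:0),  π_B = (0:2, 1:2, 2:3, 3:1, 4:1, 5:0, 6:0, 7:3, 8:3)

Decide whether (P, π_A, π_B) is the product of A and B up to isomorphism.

|A|·|B| = 2·4 = 8;  |P| = 9
  → cardinalities differ; no bijection possible.

Answer: NOT A VALID PRODUCT — |P|=9 ≠ |A|·|B|=8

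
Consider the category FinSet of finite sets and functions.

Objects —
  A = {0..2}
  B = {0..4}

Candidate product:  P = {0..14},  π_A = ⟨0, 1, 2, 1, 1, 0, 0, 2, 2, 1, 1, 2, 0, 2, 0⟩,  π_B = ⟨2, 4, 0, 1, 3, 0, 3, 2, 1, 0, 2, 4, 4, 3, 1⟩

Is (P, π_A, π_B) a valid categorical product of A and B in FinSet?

Answer: VALID PRODUCT

Work:
|A|·|B| = 3·5 = 15;  |P| = 15
Check the pairing map k ↦ (π_A(k), π_B(k)):
  0 : (0,2)
  1 : (1,4)
  2 : (2,0)
  3 : (1,1)
  4 : (1,3)
  5 : (0,0)
  6 : (0,3)
  7 : (2,2)
  8 : (2,1)
  9 : (1,0)
  10 : (1,2)
  11 : (2,4)
  12 : (0,4)
  13 : (2,3)
  14 : (0,1)
distinct pairs in image: 15 / 15 needed
  → bijection onto A×B; projections well-typed.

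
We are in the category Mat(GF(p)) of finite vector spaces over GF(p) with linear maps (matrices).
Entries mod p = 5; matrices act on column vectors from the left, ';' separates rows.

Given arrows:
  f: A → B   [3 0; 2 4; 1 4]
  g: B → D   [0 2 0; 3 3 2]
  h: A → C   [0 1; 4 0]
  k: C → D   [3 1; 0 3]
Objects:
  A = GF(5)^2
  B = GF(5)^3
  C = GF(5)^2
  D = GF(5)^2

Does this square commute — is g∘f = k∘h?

Answer: COMMUTES

Work:
Along f;g (path 1):
  e0=⟨1,0⟩ f→⟨3,2,1⟩ g→⟨4,2⟩
  e1=⟨0,1⟩ f→⟨0,4,4⟩ g→⟨3,0⟩
  result₁ = [4 3; 2 0]
Along h;k (path 2):
  e0=⟨1,0⟩ h→⟨0,4⟩ k→⟨4,2⟩
  e1=⟨0,1⟩ h→⟨1,0⟩ k→⟨3,0⟩
  result₂ = [4 3; 2 0]
Equal? equal; square commutes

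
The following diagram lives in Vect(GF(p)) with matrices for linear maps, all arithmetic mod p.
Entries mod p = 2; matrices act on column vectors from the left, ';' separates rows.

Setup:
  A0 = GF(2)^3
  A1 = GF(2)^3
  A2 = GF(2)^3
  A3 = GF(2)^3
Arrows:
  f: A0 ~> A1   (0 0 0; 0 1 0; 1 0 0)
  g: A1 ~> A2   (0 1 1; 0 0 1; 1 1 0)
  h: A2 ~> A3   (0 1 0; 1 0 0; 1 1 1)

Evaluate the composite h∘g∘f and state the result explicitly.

  e0=⟨1,0,0⟩ f~>⟨0,0,1⟩ g~>⟨1,1,0⟩ h~>⟨1,1,0⟩
  e1=⟨0,1,0⟩ f~>⟨0,1,0⟩ g~>⟨1,0,1⟩ h~>⟨0,1,0⟩
  e2=⟨0,0,1⟩ f~>⟨0,0,0⟩ g~>⟨0,0,0⟩ h~>⟨0,0,0⟩
composite: (1 0 0; 1 1 0; 0 0 0)

Answer: (1 0 0; 1 1 0; 0 0 0)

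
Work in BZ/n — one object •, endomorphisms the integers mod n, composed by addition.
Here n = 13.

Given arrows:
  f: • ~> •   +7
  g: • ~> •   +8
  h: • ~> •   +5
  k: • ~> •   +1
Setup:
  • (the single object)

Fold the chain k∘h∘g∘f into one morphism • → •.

Answer: +8

Trace:
  0 +7≡7 +8≡2 +5≡7 +1≡8  (mod 13)
⟦path⟧: +8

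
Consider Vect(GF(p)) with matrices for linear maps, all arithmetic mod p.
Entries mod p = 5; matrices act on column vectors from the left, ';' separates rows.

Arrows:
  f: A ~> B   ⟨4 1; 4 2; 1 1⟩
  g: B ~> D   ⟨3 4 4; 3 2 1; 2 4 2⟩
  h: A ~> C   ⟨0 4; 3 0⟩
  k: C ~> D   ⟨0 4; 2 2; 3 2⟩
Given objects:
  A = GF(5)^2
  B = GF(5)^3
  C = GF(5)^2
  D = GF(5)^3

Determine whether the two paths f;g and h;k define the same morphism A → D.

Answer: COMMUTES

Trace:
Along f;g (path 1):
  e0=[1,0] f~>[4,4,1] g~>[2,1,1]
  e1=[0,1] f~>[1,2,1] g~>[0,3,2]
  composite₁ = ⟨2 0; 1 3; 1 2⟩
Along h;k (path 2):
  e0=[1,0] h~>[0,3] k~>[2,1,1]
  e1=[0,1] h~>[4,0] k~>[0,3,2]
  composite₂ = ⟨2 0; 1 3; 1 2⟩
Equal? YES — commutes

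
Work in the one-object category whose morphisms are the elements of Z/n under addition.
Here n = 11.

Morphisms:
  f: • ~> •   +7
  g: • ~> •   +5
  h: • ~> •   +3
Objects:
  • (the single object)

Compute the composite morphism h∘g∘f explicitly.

Answer: +4

Work:
  0 +7≡7 +5≡1 +3≡4  (mod 11)
⟦path⟧: +4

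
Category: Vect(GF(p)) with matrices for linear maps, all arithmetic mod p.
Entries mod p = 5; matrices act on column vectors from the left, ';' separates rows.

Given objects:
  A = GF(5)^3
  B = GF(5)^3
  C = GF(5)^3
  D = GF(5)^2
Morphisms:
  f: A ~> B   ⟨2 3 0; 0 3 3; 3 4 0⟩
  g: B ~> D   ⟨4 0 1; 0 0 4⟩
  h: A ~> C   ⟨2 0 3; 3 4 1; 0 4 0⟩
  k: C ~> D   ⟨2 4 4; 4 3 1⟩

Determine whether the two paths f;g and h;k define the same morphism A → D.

Answer: DOES NOT COMMUTE

Derivation:
Path 1 = f;g:
  e0=(1,0,0) f~>(2,0,3) g~>(1,2)
  e1=(0,1,0) f~>(3,3,4) g~>(1,1)
  e2=(0,0,1) f~>(0,3,0) g~>(0,0)
  ⟦path⟧₁ = ⟨1 1 0; 2 1 0⟩
Path 2 = h;k:
  e0=(1,0,0) h~>(2,3,0) k~>(1,2)
  e1=(0,1,0) h~>(0,4,4) k~>(2,1)
  e2=(0,0,1) h~>(3,1,0) k~>(0,0)
  ⟦path⟧₂ = ⟨1 2 0; 2 1 0⟩
Equal? distinct morphisms ✗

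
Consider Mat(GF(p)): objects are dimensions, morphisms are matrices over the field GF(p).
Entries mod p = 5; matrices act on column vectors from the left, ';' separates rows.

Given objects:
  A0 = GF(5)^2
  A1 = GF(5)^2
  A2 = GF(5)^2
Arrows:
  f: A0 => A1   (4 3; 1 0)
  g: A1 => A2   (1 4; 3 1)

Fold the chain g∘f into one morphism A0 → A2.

  e0=(1,0) f=>(4,1) g=>(3,3)
  e1=(0,1) f=>(3,0) g=>(3,4)
result: (3 3; 3 4)

Answer: (3 3; 3 4)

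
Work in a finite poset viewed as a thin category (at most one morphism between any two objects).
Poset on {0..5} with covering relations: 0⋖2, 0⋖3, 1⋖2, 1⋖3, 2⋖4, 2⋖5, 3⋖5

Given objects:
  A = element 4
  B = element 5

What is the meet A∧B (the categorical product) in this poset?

Answer: A∧B = 2

Trace:
{x : x<=A ∧ x<=B} = {0,1,2}  (A=4, B=5)
  0 <= 2
  1 <= 2
  2 <= 2
glb = 2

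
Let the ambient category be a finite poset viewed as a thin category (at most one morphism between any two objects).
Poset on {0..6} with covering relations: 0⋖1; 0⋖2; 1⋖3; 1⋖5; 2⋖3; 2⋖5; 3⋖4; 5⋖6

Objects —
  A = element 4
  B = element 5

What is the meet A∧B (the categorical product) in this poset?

Common predecessors of 4,5: {0,1,2}
  maximal lower bounds 1 and 2 are incomparable: neither 1⊑2 nor 2⊑1
→ no greatest lower bound exists

Answer: NO MEET EXISTS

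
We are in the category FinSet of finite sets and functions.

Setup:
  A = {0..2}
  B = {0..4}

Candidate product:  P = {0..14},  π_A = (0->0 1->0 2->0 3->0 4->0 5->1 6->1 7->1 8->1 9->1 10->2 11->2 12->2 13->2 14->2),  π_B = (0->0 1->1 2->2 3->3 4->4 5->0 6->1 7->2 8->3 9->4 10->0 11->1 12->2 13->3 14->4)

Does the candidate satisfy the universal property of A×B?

|A|·|B| = 3·5 = 15;  |P| = 15
Check the pairing map k ↦ (π_A(k), π_B(k)):
  0 -> (0,0)
  1 -> (0,1)
  2 -> (0,2)
  3 -> (0,3)
  4 -> (0,4)
  5 -> (1,0)
  6 -> (1,1)
  7 -> (1,2)
  8 -> (1,3)
  9 -> (1,4)
  10 -> (2,0)
  11 -> (2,1)
  12 -> (2,2)
  13 -> (2,3)
  14 -> (2,4)
distinct pairs in image: 15 / 15 needed
  → bijection onto A×B; projections well-typed.

Answer: VALID PRODUCT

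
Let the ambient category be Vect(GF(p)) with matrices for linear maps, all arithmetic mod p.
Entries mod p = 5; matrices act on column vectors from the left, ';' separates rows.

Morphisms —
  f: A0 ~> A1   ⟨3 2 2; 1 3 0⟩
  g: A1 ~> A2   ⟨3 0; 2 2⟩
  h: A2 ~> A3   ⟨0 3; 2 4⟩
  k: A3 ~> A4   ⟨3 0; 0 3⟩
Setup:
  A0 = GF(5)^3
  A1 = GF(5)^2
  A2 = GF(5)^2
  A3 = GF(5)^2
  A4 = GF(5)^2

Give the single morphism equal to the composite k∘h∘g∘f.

Answer: ⟨2 0 1; 0 1 4⟩

Work:
  e0=⟨1,0,0⟩ f~>⟨3,1⟩ g~>⟨4,3⟩ h~>⟨4,0⟩ k~>⟨2,0⟩
  e1=⟨0,1,0⟩ f~>⟨2,3⟩ g~>⟨1,0⟩ h~>⟨0,2⟩ k~>⟨0,1⟩
  e2=⟨0,0,1⟩ f~>⟨2,0⟩ g~>⟨1,4⟩ h~>⟨2,3⟩ k~>⟨1,4⟩
result: ⟨2 0 1; 0 1 4⟩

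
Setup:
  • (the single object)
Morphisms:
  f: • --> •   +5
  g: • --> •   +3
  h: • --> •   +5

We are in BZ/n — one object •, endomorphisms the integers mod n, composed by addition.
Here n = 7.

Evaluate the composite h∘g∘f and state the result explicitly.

Answer: +6

Trace:
  0 +5≡5 +3≡1 +5≡6  (mod 7)
composite: +6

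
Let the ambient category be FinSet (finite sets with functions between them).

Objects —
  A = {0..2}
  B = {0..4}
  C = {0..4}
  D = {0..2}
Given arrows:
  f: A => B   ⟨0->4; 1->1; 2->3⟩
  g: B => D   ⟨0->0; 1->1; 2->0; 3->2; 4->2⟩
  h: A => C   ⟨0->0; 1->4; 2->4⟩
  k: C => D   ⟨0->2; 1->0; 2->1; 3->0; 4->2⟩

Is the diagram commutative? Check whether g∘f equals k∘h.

1) trace f;g:
  0 f=>4 g=>2
  1 f=>1 g=>1
  2 f=>3 g=>2
  composite₁ = ⟨0->2; 1->1; 2->2⟩
2) trace h;k:
  0 h=>0 k=>2
  1 h=>4 k=>2
  2 h=>4 k=>2
  composite₂ = ⟨0->2; 1->2; 2->2⟩
Equal? distinct morphisms ✗

Answer: DOES NOT COMMUTE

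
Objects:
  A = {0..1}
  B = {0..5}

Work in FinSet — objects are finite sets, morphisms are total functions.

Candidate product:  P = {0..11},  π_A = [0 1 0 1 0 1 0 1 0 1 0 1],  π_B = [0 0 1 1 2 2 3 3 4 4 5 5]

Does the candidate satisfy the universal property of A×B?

|A|·|B| = 2·6 = 12;  |P| = 12
Check the pairing map k ↦ (π_A(k), π_B(k)):
  0 : (0,0)
  1 : (1,0)
  2 : (0,1)
  3 : (1,1)
  4 : (0,2)
  5 : (1,2)
  6 : (0,3)
  7 : (1,3)
  8 : (0,4)
  9 : (1,4)
  10 : (0,5)
  11 : (1,5)
distinct pairs in image: 12 / 12 needed
  → bijection onto A×B; projections well-typed.

Answer: VALID PRODUCT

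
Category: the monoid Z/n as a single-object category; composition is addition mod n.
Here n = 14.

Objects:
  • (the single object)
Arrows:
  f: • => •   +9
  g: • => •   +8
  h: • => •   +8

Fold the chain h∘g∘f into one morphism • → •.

Answer: +11

Trace:
  0 +9≡9 +8≡3 +8≡11  (mod 14)
⟦path⟧: +11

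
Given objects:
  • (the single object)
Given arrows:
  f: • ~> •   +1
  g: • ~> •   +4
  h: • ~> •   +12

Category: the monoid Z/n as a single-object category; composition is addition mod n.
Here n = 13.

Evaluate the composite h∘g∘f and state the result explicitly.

Answer: +4

Trace:
  0 +1≡1 +4≡5 +12≡4  (mod 13)
result: +4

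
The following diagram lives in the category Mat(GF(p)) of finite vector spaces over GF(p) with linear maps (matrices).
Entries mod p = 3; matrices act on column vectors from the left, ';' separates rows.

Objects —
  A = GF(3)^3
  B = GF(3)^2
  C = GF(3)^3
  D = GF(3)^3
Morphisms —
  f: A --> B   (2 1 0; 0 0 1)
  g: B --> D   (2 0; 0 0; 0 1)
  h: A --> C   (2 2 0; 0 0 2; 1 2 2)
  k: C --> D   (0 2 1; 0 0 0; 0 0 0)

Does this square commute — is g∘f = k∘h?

Path 1 = f;g:
  e0=⟨1,0,0⟩ f-->⟨2,0⟩ g-->⟨1,0,0⟩
  e1=⟨0,1,0⟩ f-->⟨1,0⟩ g-->⟨2,0,0⟩
  e2=⟨0,0,1⟩ f-->⟨0,1⟩ g-->⟨0,0,1⟩
  ⟦path⟧₁ = (1 2 0; 0 0 0; 0 0 1)
Path 2 = h;k:
  e0=⟨1,0,0⟩ h-->⟨2,0,1⟩ k-->⟨1,0,0⟩
  e1=⟨0,1,0⟩ h-->⟨2,0,2⟩ k-->⟨2,0,0⟩
  e2=⟨0,0,1⟩ h-->⟨0,2,2⟩ k-->⟨0,0,0⟩
  ⟦path⟧₂ = (1 2 0; 0 0 0; 0 0 0)
Equal? NO — does not commute

Answer: DOES NOT COMMUTE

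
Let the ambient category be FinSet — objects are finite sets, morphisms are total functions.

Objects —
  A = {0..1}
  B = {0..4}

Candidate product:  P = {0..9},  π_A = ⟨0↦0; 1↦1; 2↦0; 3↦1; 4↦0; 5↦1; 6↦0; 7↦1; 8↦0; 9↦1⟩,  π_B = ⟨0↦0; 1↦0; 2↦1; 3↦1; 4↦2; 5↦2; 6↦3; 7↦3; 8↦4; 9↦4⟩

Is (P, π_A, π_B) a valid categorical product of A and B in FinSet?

Answer: VALID PRODUCT

Work:
|A|·|B| = 2·5 = 10;  |P| = 10
Check the pairing map k ↦ (π_A(k), π_B(k)):
  0 ↦ (0,0)
  1 ↦ (1,0)
  2 ↦ (0,1)
  3 ↦ (1,1)
  4 ↦ (0,2)
  5 ↦ (1,2)
  6 ↦ (0,3)
  7 ↦ (1,3)
  8 ↦ (0,4)
  9 ↦ (1,4)
distinct pairs in image: 10 / 10 needed
  → bijection onto A×B; projections well-typed.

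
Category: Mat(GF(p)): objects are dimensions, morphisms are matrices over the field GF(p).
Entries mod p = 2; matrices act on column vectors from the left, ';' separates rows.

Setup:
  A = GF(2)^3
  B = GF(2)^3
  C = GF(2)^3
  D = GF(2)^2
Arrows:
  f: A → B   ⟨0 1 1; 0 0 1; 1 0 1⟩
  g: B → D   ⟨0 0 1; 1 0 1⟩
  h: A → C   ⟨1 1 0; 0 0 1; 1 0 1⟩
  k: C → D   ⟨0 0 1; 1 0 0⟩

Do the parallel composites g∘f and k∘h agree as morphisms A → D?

Path 1 = f;g:
  e0=⟨1,0,0⟩ f→⟨0,0,1⟩ g→⟨1,1⟩
  e1=⟨0,1,0⟩ f→⟨1,0,0⟩ g→⟨0,1⟩
  e2=⟨0,0,1⟩ f→⟨1,1,1⟩ g→⟨1,0⟩
  composite₁ = ⟨1 0 1; 1 1 0⟩
Path 2 = h;k:
  e0=⟨1,0,0⟩ h→⟨1,0,1⟩ k→⟨1,1⟩
  e1=⟨0,1,0⟩ h→⟨1,0,0⟩ k→⟨0,1⟩
  e2=⟨0,0,1⟩ h→⟨0,1,1⟩ k→⟨1,0⟩
  composite₂ = ⟨1 0 1; 1 1 0⟩
Equal? equal; square commutes

Answer: COMMUTES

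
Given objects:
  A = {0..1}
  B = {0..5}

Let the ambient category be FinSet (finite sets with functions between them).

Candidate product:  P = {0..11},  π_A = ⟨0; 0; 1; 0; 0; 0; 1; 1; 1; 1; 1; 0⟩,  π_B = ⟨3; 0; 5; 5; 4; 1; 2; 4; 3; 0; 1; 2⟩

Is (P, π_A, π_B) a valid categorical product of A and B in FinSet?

Answer: VALID PRODUCT

Work:
|A|·|B| = 2·6 = 12;  |P| = 12
Check the pairing map k ↦ (π_A(k), π_B(k)):
  0 -> (0,3)
  1 -> (0,0)
  2 -> (1,5)
  3 -> (0,5)
  4 -> (0,4)
  5 -> (0,1)
  6 -> (1,2)
  7 -> (1,4)
  8 -> (1,3)
  9 -> (1,0)
  10 -> (1,1)
  11 -> (0,2)
distinct pairs in image: 12 / 12 needed
  → bijection onto A×B; projections well-typed.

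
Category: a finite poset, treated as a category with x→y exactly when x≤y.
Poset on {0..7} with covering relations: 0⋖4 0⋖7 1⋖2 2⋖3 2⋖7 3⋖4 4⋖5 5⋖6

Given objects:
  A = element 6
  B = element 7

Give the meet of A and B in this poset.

Answer: NO MEET EXISTS

Derivation:
{x : x⊑A ∧ x⊑B} = {0,1,2}  (A=6, B=7)
  maximal lower bounds 0 and 2 are incomparable: neither 0⊑2 nor 2⊑0
→ no greatest lower bound exists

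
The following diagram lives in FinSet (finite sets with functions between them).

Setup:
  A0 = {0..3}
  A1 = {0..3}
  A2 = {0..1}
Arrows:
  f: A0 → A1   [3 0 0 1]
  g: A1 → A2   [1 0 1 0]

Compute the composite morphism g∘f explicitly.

Answer: [0 1 1 0]

Trace:
  0 f→3 g→0
  1 f→0 g→1
  2 f→0 g→1
  3 f→1 g→0
composite: [0 1 1 0]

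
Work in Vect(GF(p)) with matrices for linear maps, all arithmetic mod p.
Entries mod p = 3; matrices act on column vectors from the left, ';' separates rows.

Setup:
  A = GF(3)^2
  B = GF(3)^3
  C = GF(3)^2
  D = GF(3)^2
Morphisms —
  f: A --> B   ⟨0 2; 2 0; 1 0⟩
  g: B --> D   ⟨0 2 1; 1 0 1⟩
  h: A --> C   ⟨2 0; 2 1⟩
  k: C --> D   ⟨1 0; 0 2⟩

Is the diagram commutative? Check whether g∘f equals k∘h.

Path 1 = f;g:
  e0=(1,0) f-->(0,2,1) g-->(2,1)
  e1=(0,1) f-->(2,0,0) g-->(0,2)
  ⟦path⟧₁ = ⟨2 0; 1 2⟩
Path 2 = h;k:
  e0=(1,0) h-->(2,2) k-->(2,1)
  e1=(0,1) h-->(0,1) k-->(0,2)
  ⟦path⟧₂ = ⟨2 0; 1 2⟩
Equal? same morphism ✓

Answer: COMMUTES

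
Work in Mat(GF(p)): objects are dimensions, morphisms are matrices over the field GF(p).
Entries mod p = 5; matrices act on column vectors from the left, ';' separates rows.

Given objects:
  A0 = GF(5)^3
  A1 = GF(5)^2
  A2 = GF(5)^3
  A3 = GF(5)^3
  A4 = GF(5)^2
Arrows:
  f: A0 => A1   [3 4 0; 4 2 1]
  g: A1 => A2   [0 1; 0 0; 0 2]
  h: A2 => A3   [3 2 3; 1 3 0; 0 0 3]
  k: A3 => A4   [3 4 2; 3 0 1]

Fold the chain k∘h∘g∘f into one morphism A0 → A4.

Answer: [2 1 3; 2 1 3]

Derivation:
  e0=[1,0,0] f=>[3,4] g=>[4,0,3] h=>[1,4,4] k=>[2,2]
  e1=[0,1,0] f=>[4,2] g=>[2,0,4] h=>[3,2,2] k=>[1,1]
  e2=[0,0,1] f=>[0,1] g=>[1,0,2] h=>[4,1,1] k=>[3,3]
composite: [2 1 3; 2 1 3]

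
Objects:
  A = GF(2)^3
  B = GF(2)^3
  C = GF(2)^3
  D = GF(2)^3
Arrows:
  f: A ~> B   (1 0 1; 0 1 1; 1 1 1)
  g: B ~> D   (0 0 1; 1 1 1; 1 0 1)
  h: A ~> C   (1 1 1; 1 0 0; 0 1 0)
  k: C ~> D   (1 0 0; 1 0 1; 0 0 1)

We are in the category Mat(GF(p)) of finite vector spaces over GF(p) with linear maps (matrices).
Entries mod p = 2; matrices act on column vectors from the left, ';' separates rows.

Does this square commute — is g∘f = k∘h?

Answer: DOES NOT COMMUTE

Derivation:
Along f;g (path 1):
  e0=⟨1,0,0⟩ f~>⟨1,0,1⟩ g~>⟨1,0,0⟩
  e1=⟨0,1,0⟩ f~>⟨0,1,1⟩ g~>⟨1,0,1⟩
  e2=⟨0,0,1⟩ f~>⟨1,1,1⟩ g~>⟨1,1,0⟩
  composite₁ = (1 1 1; 0 0 1; 0 1 0)
Along h;k (path 2):
  e0=⟨1,0,0⟩ h~>⟨1,1,0⟩ k~>⟨1,1,0⟩
  e1=⟨0,1,0⟩ h~>⟨1,0,1⟩ k~>⟨1,0,1⟩
  e2=⟨0,0,1⟩ h~>⟨1,0,0⟩ k~>⟨1,1,0⟩
  composite₂ = (1 1 1; 1 0 1; 0 1 0)
Equal? distinct morphisms ✗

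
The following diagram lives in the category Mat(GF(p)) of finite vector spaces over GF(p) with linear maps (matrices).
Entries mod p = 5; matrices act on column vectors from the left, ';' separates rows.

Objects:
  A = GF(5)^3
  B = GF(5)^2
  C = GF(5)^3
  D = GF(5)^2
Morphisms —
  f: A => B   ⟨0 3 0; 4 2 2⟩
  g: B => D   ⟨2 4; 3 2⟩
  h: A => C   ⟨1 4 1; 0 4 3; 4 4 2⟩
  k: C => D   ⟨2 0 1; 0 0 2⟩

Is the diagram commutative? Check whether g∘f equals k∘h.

Answer: DOES NOT COMMUTE

Work:
Along f;g (path 1):
  e0=(1,0,0) f=>(0,4) g=>(1,3)
  e1=(0,1,0) f=>(3,2) g=>(4,3)
  e2=(0,0,1) f=>(0,2) g=>(3,4)
  ⟦path⟧₁ = ⟨1 4 3; 3 3 4⟩
Along h;k (path 2):
  e0=(1,0,0) h=>(1,0,4) k=>(1,3)
  e1=(0,1,0) h=>(4,4,4) k=>(2,3)
  e2=(0,0,1) h=>(1,3,2) k=>(4,4)
  ⟦path⟧₂ = ⟨1 2 4; 3 3 4⟩
Equal? differ; not commutative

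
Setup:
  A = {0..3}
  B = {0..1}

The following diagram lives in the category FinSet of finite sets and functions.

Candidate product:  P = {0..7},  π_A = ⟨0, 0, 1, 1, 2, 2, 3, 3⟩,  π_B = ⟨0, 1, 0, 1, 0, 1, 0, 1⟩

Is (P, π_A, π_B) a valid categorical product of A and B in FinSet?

Answer: VALID PRODUCT

Work:
|A|·|B| = 4·2 = 8;  |P| = 8
Check the pairing map k ↦ (π_A(k), π_B(k)):
  0 -> (0,0)
  1 -> (0,1)
  2 -> (1,0)
  3 -> (1,1)
  4 -> (2,0)
  5 -> (2,1)
  6 -> (3,0)
  7 -> (3,1)
distinct pairs in image: 8 / 8 needed
  → bijection onto A×B; projections well-typed.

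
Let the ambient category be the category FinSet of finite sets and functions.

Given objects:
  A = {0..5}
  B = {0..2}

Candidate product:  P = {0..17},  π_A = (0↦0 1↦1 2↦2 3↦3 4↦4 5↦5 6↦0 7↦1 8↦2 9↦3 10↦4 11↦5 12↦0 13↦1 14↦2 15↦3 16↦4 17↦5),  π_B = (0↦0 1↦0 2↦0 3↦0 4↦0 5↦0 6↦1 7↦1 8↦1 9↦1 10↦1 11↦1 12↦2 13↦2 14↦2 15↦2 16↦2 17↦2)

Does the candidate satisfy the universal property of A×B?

Answer: VALID PRODUCT

Trace:
|A|·|B| = 6·3 = 18;  |P| = 18
Check the pairing map k ↦ (π_A(k), π_B(k)):
  0 ↦ (0,0)
  1 ↦ (1,0)
  2 ↦ (2,0)
  3 ↦ (3,0)
  4 ↦ (4,0)
  5 ↦ (5,0)
  6 ↦ (0,1)
  7 ↦ (1,1)
  8 ↦ (2,1)
  9 ↦ (3,1)
  10 ↦ (4,1)
  11 ↦ (5,1)
  12 ↦ (0,2)
  13 ↦ (1,2)
  14 ↦ (2,2)
  15 ↦ (3,2)
  16 ↦ (4,2)
  17 ↦ (5,2)
distinct pairs in image: 18 / 18 needed
  → bijection onto A×B; projections well-typed.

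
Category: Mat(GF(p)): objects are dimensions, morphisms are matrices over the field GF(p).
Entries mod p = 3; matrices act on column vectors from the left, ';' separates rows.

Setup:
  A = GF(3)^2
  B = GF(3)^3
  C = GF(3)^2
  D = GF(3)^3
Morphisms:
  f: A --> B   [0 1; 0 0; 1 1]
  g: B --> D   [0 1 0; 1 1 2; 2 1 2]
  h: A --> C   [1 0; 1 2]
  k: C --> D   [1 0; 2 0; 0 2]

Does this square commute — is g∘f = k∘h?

Answer: DOES NOT COMMUTE

Work:
1) trace f;g:
  e0=(1,0) f-->(0,0,1) g-->(0,2,2)
  e1=(0,1) f-->(1,0,1) g-->(0,0,1)
  result₁ = [0 0; 2 0; 2 1]
2) trace h;k:
  e0=(1,0) h-->(1,1) k-->(1,2,2)
  e1=(0,1) h-->(0,2) k-->(0,0,1)
  result₂ = [1 0; 2 0; 2 1]
Equal? distinct morphisms ✗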